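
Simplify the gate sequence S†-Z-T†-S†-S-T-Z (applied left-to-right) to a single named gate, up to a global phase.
S†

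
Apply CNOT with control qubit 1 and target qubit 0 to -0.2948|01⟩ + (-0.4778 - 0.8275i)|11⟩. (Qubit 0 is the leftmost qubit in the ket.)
(-0.4778 - 0.8275i)|01⟩ - 0.2948|11⟩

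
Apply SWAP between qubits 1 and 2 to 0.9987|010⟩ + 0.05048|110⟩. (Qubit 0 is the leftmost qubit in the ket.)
0.9987|001⟩ + 0.05048|101⟩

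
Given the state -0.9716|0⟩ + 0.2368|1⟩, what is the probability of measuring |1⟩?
0.05607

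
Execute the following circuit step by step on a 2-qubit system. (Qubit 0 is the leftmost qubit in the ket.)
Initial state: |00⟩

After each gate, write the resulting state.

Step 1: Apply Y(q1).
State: i|01⟩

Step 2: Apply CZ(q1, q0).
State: i|01⟩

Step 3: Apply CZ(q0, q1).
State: i|01⟩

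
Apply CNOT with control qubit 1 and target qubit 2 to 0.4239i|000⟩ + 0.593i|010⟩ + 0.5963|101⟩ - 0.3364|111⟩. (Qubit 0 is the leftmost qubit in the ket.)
0.4239i|000⟩ + 0.593i|011⟩ + 0.5963|101⟩ - 0.3364|110⟩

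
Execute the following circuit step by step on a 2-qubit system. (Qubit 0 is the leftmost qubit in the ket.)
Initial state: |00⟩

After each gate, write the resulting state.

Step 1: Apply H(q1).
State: 1/√2|00⟩ + 1/√2|01⟩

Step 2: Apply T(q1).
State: 1/√2|00⟩ + (1/2 + (1/2)i)|01⟩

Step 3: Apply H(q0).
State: 1/2|00⟩ + (1/√8 + (1/√8)i)|01⟩ + 1/2|10⟩ + (1/√8 + (1/√8)i)|11⟩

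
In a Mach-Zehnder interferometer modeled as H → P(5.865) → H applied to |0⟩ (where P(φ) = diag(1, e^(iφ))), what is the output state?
(0.9569 - 0.2031i)|0⟩ + (0.04309 + 0.2031i)|1⟩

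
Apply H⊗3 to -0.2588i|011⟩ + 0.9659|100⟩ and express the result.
(0.3415 - 0.0915i)|000⟩ + (0.3415 + 0.0915i)|001⟩ + (0.3415 + 0.0915i)|010⟩ + (0.3415 - 0.0915i)|011⟩ + (-0.3415 - 0.0915i)|100⟩ + (-0.3415 + 0.0915i)|101⟩ + (-0.3415 + 0.0915i)|110⟩ + (-0.3415 - 0.0915i)|111⟩

H⊗3 gives amp(|y⟩) = (1/2√2) Σ_x (−1)^(x·y) amp(|x⟩), where x·y is the number of positions in which both x and y have a 1.
|000⟩: (-0.2588i + 0.9659)/(2√2) = (0.3415 - 0.0915i)
|001⟩: (0.2588i + 0.9659)/(2√2) = (0.3415 + 0.0915i)
|010⟩: (0.2588i + 0.9659)/(2√2) = (0.3415 + 0.0915i)
|011⟩: (-0.2588i + 0.9659)/(2√2) = (0.3415 - 0.0915i)
|100⟩: (-0.2588i - 0.9659)/(2√2) = (-0.3415 - 0.0915i)
|101⟩: (0.2588i - 0.9659)/(2√2) = (-0.3415 + 0.0915i)
|110⟩: (0.2588i - 0.9659)/(2√2) = (-0.3415 + 0.0915i)
|111⟩: (-0.2588i - 0.9659)/(2√2) = (-0.3415 - 0.0915i)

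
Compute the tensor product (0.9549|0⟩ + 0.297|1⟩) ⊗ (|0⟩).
0.9549|00⟩ + 0.297|10⟩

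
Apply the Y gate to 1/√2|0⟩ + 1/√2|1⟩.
-(1/√2)i|0⟩ + (1/√2)i|1⟩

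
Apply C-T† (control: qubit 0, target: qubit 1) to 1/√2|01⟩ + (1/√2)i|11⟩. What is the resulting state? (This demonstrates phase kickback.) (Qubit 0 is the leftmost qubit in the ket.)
1/√2|01⟩ + (1/2 + (1/2)i)|11⟩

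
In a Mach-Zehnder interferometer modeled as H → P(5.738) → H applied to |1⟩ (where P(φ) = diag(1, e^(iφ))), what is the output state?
(0.07248 + 0.2593i)|0⟩ + (0.9275 - 0.2593i)|1⟩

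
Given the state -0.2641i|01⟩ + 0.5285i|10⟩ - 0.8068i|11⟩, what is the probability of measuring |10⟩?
0.2793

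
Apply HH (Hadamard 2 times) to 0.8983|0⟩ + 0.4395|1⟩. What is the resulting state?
0.8983|0⟩ + 0.4395|1⟩

H² = I, so an even number of Hadamards cancels: H^2 = I and the state is unchanged.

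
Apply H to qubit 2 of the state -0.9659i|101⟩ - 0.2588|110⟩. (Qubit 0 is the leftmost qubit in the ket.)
-0.683i|100⟩ + 0.683i|101⟩ - 0.183|110⟩ - 0.183|111⟩

H on qubit 2 mixes each pair of kets that differ only in qubit 2: amplitudes (a, b) of (|…0…⟩, |…1…⟩) become ((a + b)/√2, (a − b)/√2). Kets absent from the input have amplitude 0.
(|100⟩, |101⟩): (a, b) = (0, -0.9659i) → (-0.683i, 0.683i)
(|110⟩, |111⟩): (a, b) = (-0.2588, 0) → (-0.183, -0.183)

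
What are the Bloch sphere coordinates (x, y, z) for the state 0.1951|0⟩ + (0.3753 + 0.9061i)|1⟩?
(0.1464, 0.3536, -0.9238)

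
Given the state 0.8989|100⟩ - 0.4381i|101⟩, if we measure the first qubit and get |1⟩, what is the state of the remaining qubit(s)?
0.8989|00⟩ - 0.4381i|01⟩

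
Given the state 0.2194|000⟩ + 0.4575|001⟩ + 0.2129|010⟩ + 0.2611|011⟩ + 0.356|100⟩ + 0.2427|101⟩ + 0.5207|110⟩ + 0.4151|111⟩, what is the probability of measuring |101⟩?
0.0589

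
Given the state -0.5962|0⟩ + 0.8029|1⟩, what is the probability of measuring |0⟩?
0.3555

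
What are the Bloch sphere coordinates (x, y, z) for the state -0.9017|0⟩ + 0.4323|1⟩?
(-0.7796, 0, 0.6262)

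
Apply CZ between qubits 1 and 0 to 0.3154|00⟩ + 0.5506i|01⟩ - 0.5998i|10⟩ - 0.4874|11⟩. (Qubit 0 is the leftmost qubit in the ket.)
0.3154|00⟩ + 0.5506i|01⟩ - 0.5998i|10⟩ + 0.4874|11⟩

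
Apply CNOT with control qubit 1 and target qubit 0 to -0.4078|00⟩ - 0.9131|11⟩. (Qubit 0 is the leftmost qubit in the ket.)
-0.4078|00⟩ - 0.9131|01⟩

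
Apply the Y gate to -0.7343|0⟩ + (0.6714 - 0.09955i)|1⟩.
(-0.09955 - 0.6714i)|0⟩ - 0.7343i|1⟩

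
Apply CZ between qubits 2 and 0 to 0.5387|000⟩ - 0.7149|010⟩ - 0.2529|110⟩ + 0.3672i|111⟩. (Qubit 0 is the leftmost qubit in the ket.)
0.5387|000⟩ - 0.7149|010⟩ - 0.2529|110⟩ - 0.3672i|111⟩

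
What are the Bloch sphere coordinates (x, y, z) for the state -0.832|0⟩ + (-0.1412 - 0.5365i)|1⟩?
(0.235, 0.8927, 0.3845)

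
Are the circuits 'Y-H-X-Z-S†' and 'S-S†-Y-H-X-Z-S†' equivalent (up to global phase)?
Yes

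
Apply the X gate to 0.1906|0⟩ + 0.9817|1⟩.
0.9817|0⟩ + 0.1906|1⟩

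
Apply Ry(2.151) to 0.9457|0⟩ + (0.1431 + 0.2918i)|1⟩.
(0.3236 - 0.2567i)|0⟩ + (0.9001 + 0.1387i)|1⟩

Ry(2.151) = [[cos(θ/2), −sin(θ/2)], [sin(θ/2), cos(θ/2)]]; θ = 2.151, cos(θ/2) ≈ 0.475292, sin(θ/2) ≈ 0.879828.
With a = amp(|0⟩) = 0.9457 and b = amp(|1⟩) = (0.1431 + 0.2918i):
new amp(|0⟩) = (0.475292)·a + (-0.879828)·b = (0.3236 - 0.2567i)
new amp(|1⟩) = (0.879828)·a + (0.475292)·b = (0.9001 + 0.1387i)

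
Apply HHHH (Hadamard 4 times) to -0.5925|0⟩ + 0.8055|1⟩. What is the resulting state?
-0.5925|0⟩ + 0.8055|1⟩

H² = I, so an even number of Hadamards cancels: H^4 = I and the state is unchanged.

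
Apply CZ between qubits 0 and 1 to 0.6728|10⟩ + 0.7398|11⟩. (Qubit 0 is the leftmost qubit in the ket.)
0.6728|10⟩ - 0.7398|11⟩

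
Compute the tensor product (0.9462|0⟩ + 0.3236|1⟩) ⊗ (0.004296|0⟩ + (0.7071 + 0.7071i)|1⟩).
0.004065|00⟩ + (0.6691 + 0.6691i)|01⟩ + 0.00139|10⟩ + (0.2288 + 0.2288i)|11⟩

amp(|b₁b₂…⟩) = product of the factor amplitudes for bits b₁, b₂, …; only kets whose every factor amplitude is nonzero survive.
|00⟩: (0.9462)(0.004296) = 0.004065
|01⟩: (0.9462)(0.7071 + 0.7071i) = (0.6691 + 0.6691i)
|10⟩: (0.3236)(0.004296) = 0.00139
|11⟩: (0.3236)(0.7071 + 0.7071i) = (0.2288 + 0.2288i)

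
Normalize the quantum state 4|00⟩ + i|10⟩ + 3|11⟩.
0.7845|00⟩ + 0.1961i|10⟩ + 0.5883|11⟩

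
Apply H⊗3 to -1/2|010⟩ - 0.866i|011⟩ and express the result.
(-0.1768 - 0.3062i)|000⟩ + (-0.1768 + 0.3062i)|001⟩ + (0.1768 + 0.3062i)|010⟩ + (0.1768 - 0.3062i)|011⟩ + (-0.1768 - 0.3062i)|100⟩ + (-0.1768 + 0.3062i)|101⟩ + (0.1768 + 0.3062i)|110⟩ + (0.1768 - 0.3062i)|111⟩

H⊗3 gives amp(|y⟩) = (1/2√2) Σ_x (−1)^(x·y) amp(|x⟩), where x·y is the number of positions in which both x and y have a 1.
|000⟩: (-1/2 - 0.866i)/(2√2) = (-0.1768 - 0.3062i)
|001⟩: (-1/2 + 0.866i)/(2√2) = (-0.1768 + 0.3062i)
|010⟩: (1/2 + 0.866i)/(2√2) = (0.1768 + 0.3062i)
|011⟩: (1/2 - 0.866i)/(2√2) = (0.1768 - 0.3062i)
|100⟩: (-1/2 - 0.866i)/(2√2) = (-0.1768 - 0.3062i)
|101⟩: (-1/2 + 0.866i)/(2√2) = (-0.1768 + 0.3062i)
|110⟩: (1/2 + 0.866i)/(2√2) = (0.1768 + 0.3062i)
|111⟩: (1/2 - 0.866i)/(2√2) = (0.1768 - 0.3062i)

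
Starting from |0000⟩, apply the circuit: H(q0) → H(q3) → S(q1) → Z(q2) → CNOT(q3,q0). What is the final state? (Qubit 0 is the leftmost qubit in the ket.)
1/2|0000⟩ + 1/2|0001⟩ + 1/2|1000⟩ + 1/2|1001⟩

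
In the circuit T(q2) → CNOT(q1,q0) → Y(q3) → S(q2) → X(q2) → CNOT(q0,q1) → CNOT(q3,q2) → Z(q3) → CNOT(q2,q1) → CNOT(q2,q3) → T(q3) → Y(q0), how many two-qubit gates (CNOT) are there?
5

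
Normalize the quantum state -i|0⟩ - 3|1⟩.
-0.3162i|0⟩ - 0.9487|1⟩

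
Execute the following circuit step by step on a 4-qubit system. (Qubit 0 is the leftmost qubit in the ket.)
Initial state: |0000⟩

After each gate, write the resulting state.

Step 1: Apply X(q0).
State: |1000⟩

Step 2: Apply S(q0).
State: i|1000⟩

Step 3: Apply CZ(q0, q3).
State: i|1000⟩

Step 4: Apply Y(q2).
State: -|1010⟩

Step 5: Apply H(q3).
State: -1/√2|1010⟩ - 1/√2|1011⟩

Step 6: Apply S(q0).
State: -(1/√2)i|1010⟩ - (1/√2)i|1011⟩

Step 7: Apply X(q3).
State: -(1/√2)i|1010⟩ - (1/√2)i|1011⟩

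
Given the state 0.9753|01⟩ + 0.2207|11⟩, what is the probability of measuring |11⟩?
0.04871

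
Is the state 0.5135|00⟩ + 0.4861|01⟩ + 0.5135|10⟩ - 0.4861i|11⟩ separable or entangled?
Entangled

Writing the state as a|00⟩ + b|01⟩ + c|10⟩ + d|11⟩, it is a product state iff ad − bc = 0.
Here (a, b, c, d) = (0.5135, 0.4861, 0.5135, -0.4861i): ad − bc = (0.5135)(-0.4861i) − (0.4861)(0.5135) = (-0.2496 - 0.2496i) ≠ 0, so the state is entangled.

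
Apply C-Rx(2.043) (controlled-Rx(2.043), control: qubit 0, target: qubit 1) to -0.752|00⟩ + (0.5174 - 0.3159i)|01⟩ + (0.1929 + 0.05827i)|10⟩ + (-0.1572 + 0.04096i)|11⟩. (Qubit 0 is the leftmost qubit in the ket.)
-0.752|00⟩ + (0.5174 - 0.3159i)|01⟩ + (0.1356 + 0.1645i)|10⟩ + (-0.03237 - 0.1431i)|11⟩

C-Rx(2.043) leaves the control-|0⟩ kets |00⟩, |01⟩ unchanged and applies Rx(2.043) to qubit 1 on the control-|1⟩ pair (|10⟩, |11⟩).
Rx(2.043) = [[cos(θ/2), −i·sin(θ/2)], [−i·sin(θ/2), cos(θ/2)]]; θ = 2.043, cos(θ/2) ≈ 0.522087, sin(θ/2) ≈ 0.852892.
With a = amp(|10⟩) = (0.1929 + 0.05827i) and b = amp(|11⟩) = (-0.1572 + 0.04096i):
new amp(|10⟩) = (0.522087)·a + (-0.852892i)·b = (0.1356 + 0.1645i)
new amp(|11⟩) = (-0.852892i)·a + (0.522087)·b = (-0.03237 - 0.1431i)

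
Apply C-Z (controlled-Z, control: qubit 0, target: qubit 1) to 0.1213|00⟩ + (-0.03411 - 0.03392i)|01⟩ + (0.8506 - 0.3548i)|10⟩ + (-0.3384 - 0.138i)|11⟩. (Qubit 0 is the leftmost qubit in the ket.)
0.1213|00⟩ + (-0.03411 - 0.03392i)|01⟩ + (0.8506 - 0.3548i)|10⟩ + (0.3384 + 0.138i)|11⟩

C-Z leaves the control-|0⟩ kets |00⟩, |01⟩ unchanged and applies Z to qubit 1 on the control-|1⟩ pair (|10⟩, |11⟩).
Z = [[1, 0], [0, -1]].
With a = amp(|10⟩) = (0.8506 - 0.3548i) and b = amp(|11⟩) = (-0.3384 - 0.138i):
new amp(|10⟩) = (1)·a = (0.8506 - 0.3548i)
new amp(|11⟩) = (-1)·b = (0.3384 + 0.138i)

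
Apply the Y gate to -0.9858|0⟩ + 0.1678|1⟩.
-0.1678i|0⟩ - 0.9858i|1⟩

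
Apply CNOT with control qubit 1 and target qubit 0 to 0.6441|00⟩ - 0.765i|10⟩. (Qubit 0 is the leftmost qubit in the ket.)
0.6441|00⟩ - 0.765i|10⟩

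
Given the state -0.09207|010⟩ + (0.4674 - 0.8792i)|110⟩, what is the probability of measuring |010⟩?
0.008477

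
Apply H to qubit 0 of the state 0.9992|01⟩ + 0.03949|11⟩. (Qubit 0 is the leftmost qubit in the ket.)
0.7345|01⟩ + 0.6786|11⟩

H on qubit 0 mixes each pair of kets that differ only in qubit 0: amplitudes (a, b) of (|…0…⟩, |…1…⟩) become ((a + b)/√2, (a − b)/√2). Kets absent from the input have amplitude 0.
(|01⟩, |11⟩): (a, b) = (0.9992, 0.03949) → (0.7345, 0.6786)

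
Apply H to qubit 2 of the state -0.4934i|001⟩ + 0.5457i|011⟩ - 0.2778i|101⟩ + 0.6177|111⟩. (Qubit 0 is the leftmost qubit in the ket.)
-0.3489i|000⟩ + 0.3489i|001⟩ + 0.3859i|010⟩ - 0.3859i|011⟩ - 0.1964i|100⟩ + 0.1964i|101⟩ + 0.4368|110⟩ - 0.4368|111⟩

H on qubit 2 mixes each pair of kets that differ only in qubit 2: amplitudes (a, b) of (|…0…⟩, |…1…⟩) become ((a + b)/√2, (a − b)/√2). Kets absent from the input have amplitude 0.
(|000⟩, |001⟩): (a, b) = (0, -0.4934i) → (-0.3489i, 0.3489i)
(|010⟩, |011⟩): (a, b) = (0, 0.5457i) → (0.3859i, -0.3859i)
(|100⟩, |101⟩): (a, b) = (0, -0.2778i) → (-0.1964i, 0.1964i)
(|110⟩, |111⟩): (a, b) = (0, 0.6177) → (0.4368, -0.4368)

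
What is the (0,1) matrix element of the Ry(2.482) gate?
-0.9461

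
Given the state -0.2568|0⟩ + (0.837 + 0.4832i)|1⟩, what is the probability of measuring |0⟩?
0.06595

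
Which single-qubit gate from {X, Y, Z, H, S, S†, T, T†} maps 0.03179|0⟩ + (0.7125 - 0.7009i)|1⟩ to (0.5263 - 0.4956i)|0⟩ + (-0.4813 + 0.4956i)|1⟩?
H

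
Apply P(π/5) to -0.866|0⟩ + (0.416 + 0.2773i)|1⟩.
-0.866|0⟩ + (0.1736 + 0.4689i)|1⟩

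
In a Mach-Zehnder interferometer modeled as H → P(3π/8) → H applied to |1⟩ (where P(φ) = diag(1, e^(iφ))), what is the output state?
(0.3087 - 0.4619i)|0⟩ + (0.6913 + 0.4619i)|1⟩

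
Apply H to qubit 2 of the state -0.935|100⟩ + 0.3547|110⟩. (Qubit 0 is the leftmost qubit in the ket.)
-0.6611|100⟩ - 0.6611|101⟩ + 0.2508|110⟩ + 0.2508|111⟩

H on qubit 2 mixes each pair of kets that differ only in qubit 2: amplitudes (a, b) of (|…0…⟩, |…1…⟩) become ((a + b)/√2, (a − b)/√2). Kets absent from the input have amplitude 0.
(|100⟩, |101⟩): (a, b) = (-0.935, 0) → (-0.6611, -0.6611)
(|110⟩, |111⟩): (a, b) = (0.3547, 0) → (0.2508, 0.2508)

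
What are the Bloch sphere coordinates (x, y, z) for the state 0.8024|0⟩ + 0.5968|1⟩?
(0.9577, 0, 0.2877)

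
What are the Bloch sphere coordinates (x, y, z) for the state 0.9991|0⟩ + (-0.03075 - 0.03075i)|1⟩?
(-0.06144, -0.06144, 0.9963)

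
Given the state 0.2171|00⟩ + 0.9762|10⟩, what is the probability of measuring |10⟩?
0.953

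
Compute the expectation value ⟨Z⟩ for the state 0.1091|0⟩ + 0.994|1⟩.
-0.9761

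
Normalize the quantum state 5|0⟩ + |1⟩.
0.9806|0⟩ + 0.1961|1⟩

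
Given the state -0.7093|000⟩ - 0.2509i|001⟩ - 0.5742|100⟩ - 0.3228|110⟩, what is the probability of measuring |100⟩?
0.3297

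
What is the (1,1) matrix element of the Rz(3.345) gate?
(-0.1015 + 0.9948i)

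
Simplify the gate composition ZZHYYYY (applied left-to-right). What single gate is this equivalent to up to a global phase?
H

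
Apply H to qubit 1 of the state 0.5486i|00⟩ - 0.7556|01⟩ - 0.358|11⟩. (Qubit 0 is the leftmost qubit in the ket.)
(-0.5343 + 0.3879i)|00⟩ + (0.5343 + 0.3879i)|01⟩ - 0.2531|10⟩ + 0.2531|11⟩

H on qubit 1 mixes each pair of kets that differ only in qubit 1: amplitudes (a, b) of (|…0…⟩, |…1…⟩) become ((a + b)/√2, (a − b)/√2). Kets absent from the input have amplitude 0.
(|00⟩, |01⟩): (a, b) = (0.5486i, -0.7556) → ((-0.5343 + 0.3879i), (0.5343 + 0.3879i))
(|10⟩, |11⟩): (a, b) = (0, -0.358) → (-0.2531, 0.2531)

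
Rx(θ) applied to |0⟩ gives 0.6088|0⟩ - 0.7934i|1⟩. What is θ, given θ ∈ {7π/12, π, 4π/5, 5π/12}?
7π/12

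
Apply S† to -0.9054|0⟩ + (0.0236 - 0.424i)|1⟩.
-0.9054|0⟩ + (-0.424 - 0.0236i)|1⟩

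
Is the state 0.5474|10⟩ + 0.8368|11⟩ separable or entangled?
Separable

Writing the state as a|00⟩ + b|01⟩ + c|10⟩ + d|11⟩, it is a product state iff ad − bc = 0.
Here (a, b, c, d) = (0, 0, 0.5474, 0.8368): ad − bc = (0)(0.8368) − (0)(0.5474) = 0, so the state is separable.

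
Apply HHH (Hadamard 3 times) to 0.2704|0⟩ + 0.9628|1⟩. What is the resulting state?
0.872|0⟩ - 0.4896|1⟩

H² = I, so H^3 = H: a single Hadamard. With (a, b) = (0.2704, 0.9628), H gives ((a + b)/√2, (a − b)/√2) = (0.872, -0.4896).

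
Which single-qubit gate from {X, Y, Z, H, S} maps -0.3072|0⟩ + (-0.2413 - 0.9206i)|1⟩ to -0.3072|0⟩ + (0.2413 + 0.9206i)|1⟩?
Z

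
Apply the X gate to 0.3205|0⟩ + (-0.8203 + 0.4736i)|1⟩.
(-0.8203 + 0.4736i)|0⟩ + 0.3205|1⟩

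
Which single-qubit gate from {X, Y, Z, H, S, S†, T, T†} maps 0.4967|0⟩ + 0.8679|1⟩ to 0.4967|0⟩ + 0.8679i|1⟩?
S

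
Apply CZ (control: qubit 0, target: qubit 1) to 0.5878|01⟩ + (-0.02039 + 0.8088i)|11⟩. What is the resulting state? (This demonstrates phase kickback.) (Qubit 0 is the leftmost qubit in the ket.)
0.5878|01⟩ + (0.02039 - 0.8088i)|11⟩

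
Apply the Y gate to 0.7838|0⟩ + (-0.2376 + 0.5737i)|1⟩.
(0.5737 + 0.2376i)|0⟩ + 0.7838i|1⟩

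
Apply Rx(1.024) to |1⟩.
-0.4899i|0⟩ + 0.8718|1⟩

Rx(1.024) = [[cos(θ/2), −i·sin(θ/2)], [−i·sin(θ/2), cos(θ/2)]]; θ = 1.024, cos(θ/2) ≈ 0.871766, sin(θ/2) ≈ 0.489922.
With a = amp(|0⟩) = 0 and b = amp(|1⟩) = 1:
new amp(|0⟩) = (0.871766)·a + (-0.489922i)·b = -0.4899i
new amp(|1⟩) = (-0.489922i)·a + (0.871766)·b = 0.8718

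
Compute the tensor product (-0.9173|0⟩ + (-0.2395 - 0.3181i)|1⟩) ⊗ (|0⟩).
-0.9173|00⟩ + (-0.2395 - 0.3181i)|10⟩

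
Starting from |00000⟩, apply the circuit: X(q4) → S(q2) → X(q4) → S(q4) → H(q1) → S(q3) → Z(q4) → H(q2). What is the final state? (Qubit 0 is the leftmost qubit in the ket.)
1/2|00000⟩ + 1/2|00100⟩ + 1/2|01000⟩ + 1/2|01100⟩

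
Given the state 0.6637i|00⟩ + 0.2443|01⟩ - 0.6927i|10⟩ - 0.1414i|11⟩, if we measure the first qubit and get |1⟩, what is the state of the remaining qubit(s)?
-0.9798i|0⟩ - 0.2i|1⟩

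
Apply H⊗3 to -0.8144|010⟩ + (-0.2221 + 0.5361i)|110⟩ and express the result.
(-0.3665 + 0.1895i)|000⟩ + (-0.3665 + 0.1895i)|001⟩ + (0.3665 - 0.1895i)|010⟩ + (0.3665 - 0.1895i)|011⟩ + (-0.2094 - 0.1895i)|100⟩ + (-0.2094 - 0.1895i)|101⟩ + (0.2094 + 0.1895i)|110⟩ + (0.2094 + 0.1895i)|111⟩

H⊗3 gives amp(|y⟩) = (1/2√2) Σ_x (−1)^(x·y) amp(|x⟩), where x·y is the number of positions in which both x and y have a 1.
|000⟩: (-0.8144 + (-0.2221 + 0.5361i))/(2√2) = (-0.3665 + 0.1895i)
|001⟩: (-0.8144 + (-0.2221 + 0.5361i))/(2√2) = (-0.3665 + 0.1895i)
|010⟩: (0.8144 - (-0.2221 + 0.5361i))/(2√2) = (0.3665 - 0.1895i)
|011⟩: (0.8144 - (-0.2221 + 0.5361i))/(2√2) = (0.3665 - 0.1895i)
|100⟩: (-0.8144 - (-0.2221 + 0.5361i))/(2√2) = (-0.2094 - 0.1895i)
|101⟩: (-0.8144 - (-0.2221 + 0.5361i))/(2√2) = (-0.2094 - 0.1895i)
|110⟩: (0.8144 + (-0.2221 + 0.5361i))/(2√2) = (0.2094 + 0.1895i)
|111⟩: (0.8144 + (-0.2221 + 0.5361i))/(2√2) = (0.2094 + 0.1895i)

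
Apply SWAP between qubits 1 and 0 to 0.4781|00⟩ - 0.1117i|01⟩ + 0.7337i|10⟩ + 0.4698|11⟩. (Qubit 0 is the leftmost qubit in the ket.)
0.4781|00⟩ + 0.7337i|01⟩ - 0.1117i|10⟩ + 0.4698|11⟩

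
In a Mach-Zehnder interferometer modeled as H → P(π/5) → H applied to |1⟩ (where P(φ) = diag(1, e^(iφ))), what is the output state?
(0.09549 - 0.2939i)|0⟩ + (0.9045 + 0.2939i)|1⟩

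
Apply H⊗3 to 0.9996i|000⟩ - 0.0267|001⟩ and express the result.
(-0.00944 + 0.3534i)|000⟩ + (0.00944 + 0.3534i)|001⟩ + (-0.00944 + 0.3534i)|010⟩ + (0.00944 + 0.3534i)|011⟩ + (-0.00944 + 0.3534i)|100⟩ + (0.00944 + 0.3534i)|101⟩ + (-0.00944 + 0.3534i)|110⟩ + (0.00944 + 0.3534i)|111⟩

H⊗3 gives amp(|y⟩) = (1/2√2) Σ_x (−1)^(x·y) amp(|x⟩), where x·y is the number of positions in which both x and y have a 1.
|000⟩: (0.9996i - 0.0267)/(2√2) = (-0.00944 + 0.3534i)
|001⟩: (0.9996i + 0.0267)/(2√2) = (0.00944 + 0.3534i)
|010⟩: (0.9996i - 0.0267)/(2√2) = (-0.00944 + 0.3534i)
|011⟩: (0.9996i + 0.0267)/(2√2) = (0.00944 + 0.3534i)
|100⟩: (0.9996i - 0.0267)/(2√2) = (-0.00944 + 0.3534i)
|101⟩: (0.9996i + 0.0267)/(2√2) = (0.00944 + 0.3534i)
|110⟩: (0.9996i - 0.0267)/(2√2) = (-0.00944 + 0.3534i)
|111⟩: (0.9996i + 0.0267)/(2√2) = (0.00944 + 0.3534i)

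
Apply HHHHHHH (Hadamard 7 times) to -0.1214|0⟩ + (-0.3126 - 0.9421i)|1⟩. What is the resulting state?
(-0.3069 - 0.6662i)|0⟩ + (0.1352 + 0.6662i)|1⟩

H² = I, so H^7 = H: a single Hadamard. With (a, b) = (-0.1214, (-0.3126 - 0.9421i)), H gives ((a + b)/√2, (a − b)/√2) = ((-0.3069 - 0.6662i), (0.1352 + 0.6662i)).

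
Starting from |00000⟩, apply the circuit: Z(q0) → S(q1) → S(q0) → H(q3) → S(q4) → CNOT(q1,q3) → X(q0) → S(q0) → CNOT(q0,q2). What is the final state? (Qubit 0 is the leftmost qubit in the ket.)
(1/√2)i|10100⟩ + (1/√2)i|10110⟩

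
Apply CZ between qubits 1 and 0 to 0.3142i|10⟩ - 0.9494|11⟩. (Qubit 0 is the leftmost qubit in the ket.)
0.3142i|10⟩ + 0.9494|11⟩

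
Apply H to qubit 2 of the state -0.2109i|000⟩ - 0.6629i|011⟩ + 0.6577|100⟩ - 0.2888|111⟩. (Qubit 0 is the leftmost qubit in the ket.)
-0.1491i|000⟩ - 0.1491i|001⟩ - 0.4687i|010⟩ + 0.4687i|011⟩ + 0.4651|100⟩ + 0.4651|101⟩ - 0.2042|110⟩ + 0.2042|111⟩

H on qubit 2 mixes each pair of kets that differ only in qubit 2: amplitudes (a, b) of (|…0…⟩, |…1…⟩) become ((a + b)/√2, (a − b)/√2). Kets absent from the input have amplitude 0.
(|000⟩, |001⟩): (a, b) = (-0.2109i, 0) → (-0.1491i, -0.1491i)
(|010⟩, |011⟩): (a, b) = (0, -0.6629i) → (-0.4687i, 0.4687i)
(|100⟩, |101⟩): (a, b) = (0.6577, 0) → (0.4651, 0.4651)
(|110⟩, |111⟩): (a, b) = (0, -0.2888) → (-0.2042, 0.2042)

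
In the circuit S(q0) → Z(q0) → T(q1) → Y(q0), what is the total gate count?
4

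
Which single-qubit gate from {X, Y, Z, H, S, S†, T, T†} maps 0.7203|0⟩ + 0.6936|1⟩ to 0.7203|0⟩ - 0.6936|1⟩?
Z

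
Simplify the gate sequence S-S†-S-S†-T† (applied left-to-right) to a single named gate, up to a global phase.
T†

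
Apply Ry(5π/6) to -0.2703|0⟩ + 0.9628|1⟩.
-|0⟩ - 0.0119|1⟩

Ry(5π/6) = [[cos(θ/2), −sin(θ/2)], [sin(θ/2), cos(θ/2)]]; θ = 5π/6, cos(θ/2) ≈ 0.258819, sin(θ/2) ≈ 0.965926.
With a = amp(|0⟩) = -0.2703 and b = amp(|1⟩) = 0.9628:
new amp(|0⟩) = (0.258819)·a + (-0.965926)·b = -1
new amp(|1⟩) = (0.965926)·a + (0.258819)·b = -0.0119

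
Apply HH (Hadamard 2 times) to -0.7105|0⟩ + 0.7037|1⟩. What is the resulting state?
-0.7105|0⟩ + 0.7037|1⟩

H² = I, so an even number of Hadamards cancels: H^2 = I and the state is unchanged.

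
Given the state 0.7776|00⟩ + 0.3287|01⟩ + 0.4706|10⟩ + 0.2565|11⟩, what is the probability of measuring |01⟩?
0.108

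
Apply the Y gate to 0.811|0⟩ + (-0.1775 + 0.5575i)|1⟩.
(0.5575 + 0.1775i)|0⟩ + 0.811i|1⟩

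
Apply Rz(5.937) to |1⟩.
(-0.9851 + 0.1722i)|1⟩

Rz(5.937) = [[e^(−iθ/2), 0], [0, e^(iθ/2)]] with e^(±iθ/2) = cos(θ/2) ± i·sin(θ/2); θ = 5.937, cos(θ/2) ≈ -0.985057, sin(θ/2) ≈ 0.17223.
With a = amp(|0⟩) = 0 and b = amp(|1⟩) = 1:
new amp(|0⟩) = (-0.985057 - 0.17223i)·a = 0
new amp(|1⟩) = (-0.985057 + 0.17223i)·b = (-0.9851 + 0.1722i)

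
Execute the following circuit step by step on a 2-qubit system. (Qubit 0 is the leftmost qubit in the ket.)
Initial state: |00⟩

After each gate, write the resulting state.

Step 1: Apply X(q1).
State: |01⟩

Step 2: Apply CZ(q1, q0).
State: |01⟩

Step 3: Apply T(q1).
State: (1/√2 + (1/√2)i)|01⟩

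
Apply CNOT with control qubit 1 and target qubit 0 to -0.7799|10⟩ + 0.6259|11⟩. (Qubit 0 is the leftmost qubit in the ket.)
0.6259|01⟩ - 0.7799|10⟩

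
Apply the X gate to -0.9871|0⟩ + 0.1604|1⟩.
0.1604|0⟩ - 0.9871|1⟩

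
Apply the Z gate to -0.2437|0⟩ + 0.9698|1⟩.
-0.2437|0⟩ - 0.9698|1⟩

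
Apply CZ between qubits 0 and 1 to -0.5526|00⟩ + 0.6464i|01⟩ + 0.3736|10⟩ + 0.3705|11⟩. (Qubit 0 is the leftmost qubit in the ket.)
-0.5526|00⟩ + 0.6464i|01⟩ + 0.3736|10⟩ - 0.3705|11⟩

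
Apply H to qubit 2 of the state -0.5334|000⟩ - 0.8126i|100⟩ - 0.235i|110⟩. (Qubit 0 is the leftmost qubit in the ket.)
-0.3772|000⟩ - 0.3772|001⟩ - 0.5746i|100⟩ - 0.5746i|101⟩ - 0.1662i|110⟩ - 0.1662i|111⟩

H on qubit 2 mixes each pair of kets that differ only in qubit 2: amplitudes (a, b) of (|…0…⟩, |…1…⟩) become ((a + b)/√2, (a − b)/√2). Kets absent from the input have amplitude 0.
(|000⟩, |001⟩): (a, b) = (-0.5334, 0) → (-0.3772, -0.3772)
(|100⟩, |101⟩): (a, b) = (-0.8126i, 0) → (-0.5746i, -0.5746i)
(|110⟩, |111⟩): (a, b) = (-0.235i, 0) → (-0.1662i, -0.1662i)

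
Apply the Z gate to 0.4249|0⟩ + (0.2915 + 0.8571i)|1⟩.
0.4249|0⟩ + (-0.2915 - 0.8571i)|1⟩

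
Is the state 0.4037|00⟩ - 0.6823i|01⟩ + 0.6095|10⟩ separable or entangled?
Entangled

Writing the state as a|00⟩ + b|01⟩ + c|10⟩ + d|11⟩, it is a product state iff ad − bc = 0.
Here (a, b, c, d) = (0.4037, -0.6823i, 0.6095, 0): ad − bc = (0.4037)(0) − (-0.6823i)(0.6095) = 0.4159i ≠ 0, so the state is entangled.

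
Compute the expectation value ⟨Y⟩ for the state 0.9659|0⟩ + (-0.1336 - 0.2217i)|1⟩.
-0.4283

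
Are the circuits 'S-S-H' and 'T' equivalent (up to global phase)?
No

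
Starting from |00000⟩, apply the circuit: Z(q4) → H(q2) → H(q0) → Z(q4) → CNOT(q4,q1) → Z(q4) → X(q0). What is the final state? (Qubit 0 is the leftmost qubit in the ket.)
1/2|00000⟩ + 1/2|00100⟩ + 1/2|10000⟩ + 1/2|10100⟩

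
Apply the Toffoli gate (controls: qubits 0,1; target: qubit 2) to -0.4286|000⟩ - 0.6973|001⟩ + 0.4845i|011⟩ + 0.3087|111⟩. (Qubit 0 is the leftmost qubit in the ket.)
-0.4286|000⟩ - 0.6973|001⟩ + 0.4845i|011⟩ + 0.3087|110⟩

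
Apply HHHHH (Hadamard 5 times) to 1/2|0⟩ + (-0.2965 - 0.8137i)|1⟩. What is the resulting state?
(0.1439 - 0.5754i)|0⟩ + (0.5632 + 0.5754i)|1⟩

H² = I, so H^5 = H: a single Hadamard. With (a, b) = (1/2, (-0.2965 - 0.8137i)), H gives ((a + b)/√2, (a − b)/√2) = ((0.1439 - 0.5754i), (0.5632 + 0.5754i)).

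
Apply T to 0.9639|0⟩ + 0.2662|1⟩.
0.9639|0⟩ + (0.1882 + 0.1882i)|1⟩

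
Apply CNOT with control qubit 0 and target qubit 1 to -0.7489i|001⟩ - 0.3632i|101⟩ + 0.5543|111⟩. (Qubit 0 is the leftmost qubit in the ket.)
-0.7489i|001⟩ + 0.5543|101⟩ - 0.3632i|111⟩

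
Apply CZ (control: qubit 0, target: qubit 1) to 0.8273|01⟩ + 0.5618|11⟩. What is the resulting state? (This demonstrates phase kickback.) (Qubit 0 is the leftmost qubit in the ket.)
0.8273|01⟩ - 0.5618|11⟩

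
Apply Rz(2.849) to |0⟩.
(0.1458 - 0.9893i)|0⟩

Rz(2.849) = [[e^(−iθ/2), 0], [0, e^(iθ/2)]] with e^(±iθ/2) = cos(θ/2) ± i·sin(θ/2); θ = 2.849, cos(θ/2) ≈ 0.145775, sin(θ/2) ≈ 0.989318.
With a = amp(|0⟩) = 1 and b = amp(|1⟩) = 0:
new amp(|0⟩) = (0.145775 - 0.989318i)·a = (0.1458 - 0.9893i)
new amp(|1⟩) = (0.145775 + 0.989318i)·b = 0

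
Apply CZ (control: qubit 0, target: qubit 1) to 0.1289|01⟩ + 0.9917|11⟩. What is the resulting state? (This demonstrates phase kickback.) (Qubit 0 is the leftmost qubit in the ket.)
0.1289|01⟩ - 0.9917|11⟩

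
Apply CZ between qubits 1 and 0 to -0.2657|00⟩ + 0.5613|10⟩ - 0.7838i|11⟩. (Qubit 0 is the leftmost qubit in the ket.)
-0.2657|00⟩ + 0.5613|10⟩ + 0.7838i|11⟩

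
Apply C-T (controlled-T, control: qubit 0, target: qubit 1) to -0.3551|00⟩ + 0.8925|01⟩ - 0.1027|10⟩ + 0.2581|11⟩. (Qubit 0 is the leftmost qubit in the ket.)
-0.3551|00⟩ + 0.8925|01⟩ - 0.1027|10⟩ + (0.1825 + 0.1825i)|11⟩

C-T leaves the control-|0⟩ kets |00⟩, |01⟩ unchanged and applies T to qubit 1 on the control-|1⟩ pair (|10⟩, |11⟩).
T = [[1, 0], [0, (1/√2 + (1/√2)i)]].
With a = amp(|10⟩) = -0.1027 and b = amp(|11⟩) = 0.2581:
new amp(|10⟩) = (1)·a = -0.1027
new amp(|11⟩) = (1/√2 + (1/√2)i)·b = (0.1825 + 0.1825i)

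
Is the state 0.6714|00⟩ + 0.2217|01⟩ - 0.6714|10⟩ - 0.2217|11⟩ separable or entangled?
Separable

Writing the state as a|00⟩ + b|01⟩ + c|10⟩ + d|11⟩, it is a product state iff ad − bc = 0.
Here (a, b, c, d) = (0.6714, 0.2217, -0.6714, -0.2217): ad − bc = (0.6714)(-0.2217) − (0.2217)(-0.6714) = 0, so the state is separable.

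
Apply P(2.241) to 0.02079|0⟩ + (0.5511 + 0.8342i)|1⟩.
0.02079|0⟩ + (-0.9961 - 0.08627i)|1⟩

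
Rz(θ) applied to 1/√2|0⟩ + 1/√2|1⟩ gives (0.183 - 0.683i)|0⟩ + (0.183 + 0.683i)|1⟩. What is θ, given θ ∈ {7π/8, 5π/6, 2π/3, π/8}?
5π/6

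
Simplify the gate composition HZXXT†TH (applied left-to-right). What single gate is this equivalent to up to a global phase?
X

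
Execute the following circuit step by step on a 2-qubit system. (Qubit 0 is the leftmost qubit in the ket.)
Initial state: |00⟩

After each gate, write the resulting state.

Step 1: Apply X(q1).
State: |01⟩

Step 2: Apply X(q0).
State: |11⟩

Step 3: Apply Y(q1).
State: -i|10⟩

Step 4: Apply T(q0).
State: (1/√2 - (1/√2)i)|10⟩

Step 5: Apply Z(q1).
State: (1/√2 - (1/√2)i)|10⟩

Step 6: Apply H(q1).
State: (1/2 - (1/2)i)|10⟩ + (1/2 - (1/2)i)|11⟩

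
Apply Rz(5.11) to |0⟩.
(-0.8328 - 0.5535i)|0⟩

Rz(5.11) = [[e^(−iθ/2), 0], [0, e^(iθ/2)]] with e^(±iθ/2) = cos(θ/2) ± i·sin(θ/2); θ = 5.11, cos(θ/2) ≈ -0.832832, sin(θ/2) ≈ 0.553526.
With a = amp(|0⟩) = 1 and b = amp(|1⟩) = 0:
new amp(|0⟩) = (-0.832832 - 0.553526i)·a = (-0.8328 - 0.5535i)
new amp(|1⟩) = (-0.832832 + 0.553526i)·b = 0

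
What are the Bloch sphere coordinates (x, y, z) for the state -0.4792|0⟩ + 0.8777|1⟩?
(-0.8412, 0, -0.5407)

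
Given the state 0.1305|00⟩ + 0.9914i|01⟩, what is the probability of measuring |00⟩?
0.01703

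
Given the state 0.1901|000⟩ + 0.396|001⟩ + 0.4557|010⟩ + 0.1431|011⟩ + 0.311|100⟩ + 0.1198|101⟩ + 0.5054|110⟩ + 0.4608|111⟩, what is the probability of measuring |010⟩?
0.2077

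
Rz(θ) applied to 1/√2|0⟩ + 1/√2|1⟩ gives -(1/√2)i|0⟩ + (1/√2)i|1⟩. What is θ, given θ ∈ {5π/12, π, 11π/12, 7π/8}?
π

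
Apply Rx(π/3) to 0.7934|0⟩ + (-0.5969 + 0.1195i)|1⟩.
(0.7469 + 0.2985i)|0⟩ + (-0.5169 - 0.2932i)|1⟩

Rx(π/3) = [[cos(θ/2), −i·sin(θ/2)], [−i·sin(θ/2), cos(θ/2)]]; θ = π/3, cos(θ/2) ≈ 0.866025, sin(θ/2) ≈ 0.5.
With a = amp(|0⟩) = 0.7934 and b = amp(|1⟩) = (-0.5969 + 0.1195i):
new amp(|0⟩) = (0.866025)·a + (-0.5i)·b = (0.7469 + 0.2985i)
new amp(|1⟩) = (-0.5i)·a + (0.866025)·b = (-0.5169 - 0.2932i)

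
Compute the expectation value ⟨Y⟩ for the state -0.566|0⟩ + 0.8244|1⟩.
0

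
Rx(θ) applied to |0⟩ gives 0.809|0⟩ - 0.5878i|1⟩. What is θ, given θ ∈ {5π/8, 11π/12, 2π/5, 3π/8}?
2π/5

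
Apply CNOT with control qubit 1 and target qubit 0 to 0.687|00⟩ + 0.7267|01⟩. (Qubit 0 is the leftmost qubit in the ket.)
0.687|00⟩ + 0.7267|11⟩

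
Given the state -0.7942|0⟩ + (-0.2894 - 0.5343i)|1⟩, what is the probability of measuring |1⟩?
0.3692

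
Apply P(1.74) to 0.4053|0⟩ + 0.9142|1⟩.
0.4053|0⟩ + (-0.1539 + 0.9011i)|1⟩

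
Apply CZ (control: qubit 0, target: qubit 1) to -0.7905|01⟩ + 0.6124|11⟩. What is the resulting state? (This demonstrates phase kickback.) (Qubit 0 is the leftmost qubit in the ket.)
-0.7905|01⟩ - 0.6124|11⟩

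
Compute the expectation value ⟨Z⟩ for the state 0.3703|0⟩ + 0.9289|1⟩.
-0.7257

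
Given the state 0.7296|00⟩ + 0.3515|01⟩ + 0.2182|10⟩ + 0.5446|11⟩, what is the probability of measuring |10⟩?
0.04761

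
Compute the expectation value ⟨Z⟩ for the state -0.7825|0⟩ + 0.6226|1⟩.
0.2247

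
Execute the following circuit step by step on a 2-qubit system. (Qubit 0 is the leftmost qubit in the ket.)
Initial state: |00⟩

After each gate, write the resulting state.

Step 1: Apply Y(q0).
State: i|10⟩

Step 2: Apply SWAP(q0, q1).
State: i|01⟩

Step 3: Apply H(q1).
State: (1/√2)i|00⟩ - (1/√2)i|01⟩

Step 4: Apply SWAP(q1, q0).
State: (1/√2)i|00⟩ - (1/√2)i|10⟩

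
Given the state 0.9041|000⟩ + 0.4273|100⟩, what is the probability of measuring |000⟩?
0.8174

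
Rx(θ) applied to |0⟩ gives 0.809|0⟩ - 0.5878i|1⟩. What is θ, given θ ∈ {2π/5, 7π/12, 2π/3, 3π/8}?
2π/5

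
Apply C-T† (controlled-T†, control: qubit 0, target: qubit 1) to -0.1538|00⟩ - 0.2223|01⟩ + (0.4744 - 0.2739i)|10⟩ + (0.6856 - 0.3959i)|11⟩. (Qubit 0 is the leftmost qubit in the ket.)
-0.1538|00⟩ - 0.2223|01⟩ + (0.4744 - 0.2739i)|10⟩ + (0.2048 - 0.7647i)|11⟩

C-T† leaves the control-|0⟩ kets |00⟩, |01⟩ unchanged and applies T† to qubit 1 on the control-|1⟩ pair (|10⟩, |11⟩).
T† = [[1, 0], [0, (1/√2 - (1/√2)i)]].
With a = amp(|10⟩) = (0.4744 - 0.2739i) and b = amp(|11⟩) = (0.6856 - 0.3959i):
new amp(|10⟩) = (1)·a = (0.4744 - 0.2739i)
new amp(|11⟩) = (1/√2 - (1/√2)i)·b = (0.2048 - 0.7647i)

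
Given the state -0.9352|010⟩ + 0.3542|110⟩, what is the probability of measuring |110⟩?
0.1255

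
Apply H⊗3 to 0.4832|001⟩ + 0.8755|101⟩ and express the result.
0.4804|000⟩ - 0.4804|001⟩ + 0.4804|010⟩ - 0.4804|011⟩ - 0.1387|100⟩ + 0.1387|101⟩ - 0.1387|110⟩ + 0.1387|111⟩

H⊗3 gives amp(|y⟩) = (1/2√2) Σ_x (−1)^(x·y) amp(|x⟩), where x·y is the number of positions in which both x and y have a 1.
|000⟩: (0.4832 + 0.8755)/(2√2) = 0.4804
|001⟩: (-0.4832 - 0.8755)/(2√2) = -0.4804
|010⟩: (0.4832 + 0.8755)/(2√2) = 0.4804
|011⟩: (-0.4832 - 0.8755)/(2√2) = -0.4804
|100⟩: (0.4832 - 0.8755)/(2√2) = -0.1387
|101⟩: (-0.4832 + 0.8755)/(2√2) = 0.1387
|110⟩: (0.4832 - 0.8755)/(2√2) = -0.1387
|111⟩: (-0.4832 + 0.8755)/(2√2) = 0.1387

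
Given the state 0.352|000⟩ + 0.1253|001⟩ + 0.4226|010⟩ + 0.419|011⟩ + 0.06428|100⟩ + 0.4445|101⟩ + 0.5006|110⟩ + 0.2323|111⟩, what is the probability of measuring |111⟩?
0.05396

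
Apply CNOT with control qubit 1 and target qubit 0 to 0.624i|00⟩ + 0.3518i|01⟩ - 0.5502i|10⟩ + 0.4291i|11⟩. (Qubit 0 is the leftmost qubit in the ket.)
0.624i|00⟩ + 0.4291i|01⟩ - 0.5502i|10⟩ + 0.3518i|11⟩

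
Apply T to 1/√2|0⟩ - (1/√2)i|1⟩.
1/√2|0⟩ + (1/2 - (1/2)i)|1⟩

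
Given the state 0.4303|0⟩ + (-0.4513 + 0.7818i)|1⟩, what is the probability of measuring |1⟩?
0.8149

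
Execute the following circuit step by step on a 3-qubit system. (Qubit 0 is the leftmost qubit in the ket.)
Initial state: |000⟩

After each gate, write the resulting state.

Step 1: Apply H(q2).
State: 1/√2|000⟩ + 1/√2|001⟩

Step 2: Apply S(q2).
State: 1/√2|000⟩ + (1/√2)i|001⟩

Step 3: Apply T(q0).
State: 1/√2|000⟩ + (1/√2)i|001⟩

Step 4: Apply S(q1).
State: 1/√2|000⟩ + (1/√2)i|001⟩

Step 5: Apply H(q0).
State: 1/2|000⟩ + (1/2)i|001⟩ + 1/2|100⟩ + (1/2)i|101⟩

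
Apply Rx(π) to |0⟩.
-i|1⟩

Rx(π) = [[cos(θ/2), −i·sin(θ/2)], [−i·sin(θ/2), cos(θ/2)]]; θ = π, cos(θ/2) ≈ 0, sin(θ/2) ≈ 1.
With a = amp(|0⟩) = 1 and b = amp(|1⟩) = 0:
new amp(|0⟩) = (-i)·b = 0
new amp(|1⟩) = (-i)·a = -i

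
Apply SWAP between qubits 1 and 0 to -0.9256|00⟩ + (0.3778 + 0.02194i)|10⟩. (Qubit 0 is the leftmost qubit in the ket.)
-0.9256|00⟩ + (0.3778 + 0.02194i)|01⟩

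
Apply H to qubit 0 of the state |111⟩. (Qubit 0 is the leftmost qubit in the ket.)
1/√2|011⟩ - 1/√2|111⟩

H on qubit 0 mixes each pair of kets that differ only in qubit 0: amplitudes (a, b) of (|…0…⟩, |…1…⟩) become ((a + b)/√2, (a − b)/√2). Kets absent from the input have amplitude 0.
(|011⟩, |111⟩): (a, b) = (0, 1) → (1/√2, -1/√2)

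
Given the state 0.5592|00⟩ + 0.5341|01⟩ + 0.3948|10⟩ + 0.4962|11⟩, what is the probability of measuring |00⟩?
0.3127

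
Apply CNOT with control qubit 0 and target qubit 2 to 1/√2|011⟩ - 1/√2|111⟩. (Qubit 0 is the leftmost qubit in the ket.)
1/√2|011⟩ - 1/√2|110⟩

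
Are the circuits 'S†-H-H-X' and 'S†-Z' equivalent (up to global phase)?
No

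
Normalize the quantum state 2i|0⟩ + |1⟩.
0.8944i|0⟩ + 1/√5|1⟩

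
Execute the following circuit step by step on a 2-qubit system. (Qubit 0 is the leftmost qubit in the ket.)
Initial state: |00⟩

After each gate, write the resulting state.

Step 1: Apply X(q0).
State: |10⟩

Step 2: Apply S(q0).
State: i|10⟩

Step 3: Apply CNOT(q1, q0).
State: i|10⟩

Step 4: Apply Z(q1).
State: i|10⟩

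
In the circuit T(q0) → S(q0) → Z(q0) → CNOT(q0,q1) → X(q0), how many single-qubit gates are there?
4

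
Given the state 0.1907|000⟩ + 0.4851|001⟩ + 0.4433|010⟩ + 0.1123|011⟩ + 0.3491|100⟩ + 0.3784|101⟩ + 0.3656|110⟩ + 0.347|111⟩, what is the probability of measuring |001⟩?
0.2353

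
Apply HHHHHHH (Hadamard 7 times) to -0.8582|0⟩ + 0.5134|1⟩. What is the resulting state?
-0.2438|0⟩ - 0.9699|1⟩

H² = I, so H^7 = H: a single Hadamard. With (a, b) = (-0.8582, 0.5134), H gives ((a + b)/√2, (a − b)/√2) = (-0.2438, -0.9699).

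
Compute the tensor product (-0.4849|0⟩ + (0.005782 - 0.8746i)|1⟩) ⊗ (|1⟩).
-0.4849|01⟩ + (0.005782 - 0.8746i)|11⟩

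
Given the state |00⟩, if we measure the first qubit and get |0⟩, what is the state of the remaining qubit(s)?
|0⟩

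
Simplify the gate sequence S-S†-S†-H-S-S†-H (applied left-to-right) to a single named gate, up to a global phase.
S†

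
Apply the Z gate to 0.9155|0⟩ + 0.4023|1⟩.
0.9155|0⟩ - 0.4023|1⟩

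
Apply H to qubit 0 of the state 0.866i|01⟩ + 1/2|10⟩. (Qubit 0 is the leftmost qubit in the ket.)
1/√8|00⟩ + 0.6124i|01⟩ - 1/√8|10⟩ + 0.6124i|11⟩

H on qubit 0 mixes each pair of kets that differ only in qubit 0: amplitudes (a, b) of (|…0…⟩, |…1…⟩) become ((a + b)/√2, (a − b)/√2). Kets absent from the input have amplitude 0.
(|00⟩, |10⟩): (a, b) = (0, 1/2) → (1/√8, -1/√8)
(|01⟩, |11⟩): (a, b) = (0.866i, 0) → (0.6124i, 0.6124i)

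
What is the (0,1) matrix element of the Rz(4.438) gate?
0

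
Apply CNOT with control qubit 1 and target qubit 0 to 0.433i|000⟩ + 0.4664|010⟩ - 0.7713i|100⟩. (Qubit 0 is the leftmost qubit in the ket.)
0.433i|000⟩ - 0.7713i|100⟩ + 0.4664|110⟩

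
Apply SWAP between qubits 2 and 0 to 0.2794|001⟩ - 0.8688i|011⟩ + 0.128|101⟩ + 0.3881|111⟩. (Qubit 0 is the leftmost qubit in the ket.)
0.2794|100⟩ + 0.128|101⟩ - 0.8688i|110⟩ + 0.3881|111⟩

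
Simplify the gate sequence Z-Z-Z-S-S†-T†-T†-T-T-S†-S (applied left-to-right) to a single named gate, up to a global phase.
Z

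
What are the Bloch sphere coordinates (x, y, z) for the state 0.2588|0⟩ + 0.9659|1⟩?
(0.4999, 0, -0.866)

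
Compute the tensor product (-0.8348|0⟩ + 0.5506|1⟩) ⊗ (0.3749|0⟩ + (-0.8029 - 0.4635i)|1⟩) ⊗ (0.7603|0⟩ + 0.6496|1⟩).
-0.2379|000⟩ - 0.2033|001⟩ + (0.5096 + 0.2942i)|010⟩ + (0.4354 + 0.2513i)|011⟩ + 0.1569|100⟩ + 0.1341|101⟩ + (-0.3361 - 0.194i)|110⟩ + (-0.2872 - 0.1658i)|111⟩

amp(|b₁b₂…⟩) = product of the factor amplitudes for bits b₁, b₂, …; only kets whose every factor amplitude is nonzero survive.
|000⟩: (-0.8348)(0.3749)(0.7603) = -0.2379
|001⟩: (-0.8348)(0.3749)(0.6496) = -0.2033
|010⟩: (-0.8348)(-0.8029 - 0.4635i)(0.7603) = (0.5096 + 0.2942i)
|011⟩: (-0.8348)(-0.8029 - 0.4635i)(0.6496) = (0.4354 + 0.2513i)
|100⟩: (0.5506)(0.3749)(0.7603) = 0.1569
|101⟩: (0.5506)(0.3749)(0.6496) = 0.1341
|110⟩: (0.5506)(-0.8029 - 0.4635i)(0.7603) = (-0.3361 - 0.194i)
|111⟩: (0.5506)(-0.8029 - 0.4635i)(0.6496) = (-0.2872 - 0.1658i)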